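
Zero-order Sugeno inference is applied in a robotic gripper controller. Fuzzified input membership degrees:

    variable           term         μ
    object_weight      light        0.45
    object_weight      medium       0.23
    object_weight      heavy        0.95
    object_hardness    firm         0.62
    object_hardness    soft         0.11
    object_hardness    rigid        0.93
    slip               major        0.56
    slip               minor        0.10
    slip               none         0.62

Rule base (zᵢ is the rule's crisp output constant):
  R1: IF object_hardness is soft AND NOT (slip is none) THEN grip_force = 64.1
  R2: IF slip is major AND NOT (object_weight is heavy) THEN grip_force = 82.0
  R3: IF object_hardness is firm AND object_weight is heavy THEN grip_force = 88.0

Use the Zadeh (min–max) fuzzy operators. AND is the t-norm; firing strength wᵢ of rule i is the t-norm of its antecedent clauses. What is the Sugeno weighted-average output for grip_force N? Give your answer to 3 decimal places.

84.245

R1 (z=64.1): soft=0.11, ¬none=1−0.62=0.38; AND[min(a, b)] → w = 0.11
R2 (z=82.0): major=0.56, ¬heavy=1−0.95=0.05; AND[min(a, b)] → w = 0.05
R3 (z=88.0): firm=0.62, heavy=0.95; AND[min(a, b)] → w = 0.62
Weighted average = (0.11·64.1 + 0.05·82.0 + 0.62·88.0) / (0.11 + 0.05 + 0.62)
  = 65.7110 / 0.7800 = 84.245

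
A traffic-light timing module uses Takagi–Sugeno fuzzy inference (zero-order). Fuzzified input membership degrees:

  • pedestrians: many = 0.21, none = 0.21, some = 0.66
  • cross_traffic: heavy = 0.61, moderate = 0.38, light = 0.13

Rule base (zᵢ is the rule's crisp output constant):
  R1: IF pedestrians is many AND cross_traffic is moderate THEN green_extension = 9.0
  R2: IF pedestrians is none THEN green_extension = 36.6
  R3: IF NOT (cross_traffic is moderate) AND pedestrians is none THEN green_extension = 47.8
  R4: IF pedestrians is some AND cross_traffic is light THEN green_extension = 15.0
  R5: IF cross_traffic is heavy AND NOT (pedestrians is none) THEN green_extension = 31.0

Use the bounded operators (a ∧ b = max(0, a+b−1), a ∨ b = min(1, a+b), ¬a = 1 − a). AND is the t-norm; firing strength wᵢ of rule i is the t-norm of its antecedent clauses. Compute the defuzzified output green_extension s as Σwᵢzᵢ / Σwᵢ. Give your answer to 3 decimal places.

32.928

R1 (z=9.0): many=0.21, moderate=0.38; AND[max(0, a+b−1)] → w = 0.00
R2 (z=36.6): none=0.21 → w = 0.21
R3 (z=47.8): ¬moderate=1−0.38=0.62, none=0.21; AND[max(0, a+b−1)] → w = 0.00
R4 (z=15.0): some=0.66, light=0.13; AND[max(0, a+b−1)] → w = 0.00
R5 (z=31.0): heavy=0.61, ¬none=1−0.21=0.79; AND[max(0, a+b−1)] → w = 0.40
Weighted average = (0.00·9.0 + 0.21·36.6 + 0.00·47.8 + 0.00·15.0 + 0.40·31.0) / (0.00 + 0.21 + 0.00 + 0.00 + 0.40)
  = 20.0860 / 0.6100 = 32.928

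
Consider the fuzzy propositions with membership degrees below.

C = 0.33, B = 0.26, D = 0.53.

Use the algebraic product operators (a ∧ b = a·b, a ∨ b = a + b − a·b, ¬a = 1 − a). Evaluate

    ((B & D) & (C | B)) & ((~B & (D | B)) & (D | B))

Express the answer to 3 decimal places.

B & D = a·b on (0.2600, 0.5300) = 0.1378
C | B = a + b − a·b on (0.3300, 0.2600) = 0.5042
(B & D) & (C | B) = a·b on (0.1378, 0.5042) = 0.0695
~B = 1 − 0.2600 = 0.7400
D | B = a + b − a·b on (0.5300, 0.2600) = 0.6522
~B & (D | B) = a·b on (0.7400, 0.6522) = 0.4826
D | B = a + b − a·b on (0.5300, 0.2600) = 0.6522
(~B & (D | B)) & (D | B) = a·b on (0.4826, 0.6522) = 0.3148
((B & D) & (C | B)) & ((~B & (D | B)) & (D | B)) = a·b on (0.0695, 0.3148) = 0.0219

0.022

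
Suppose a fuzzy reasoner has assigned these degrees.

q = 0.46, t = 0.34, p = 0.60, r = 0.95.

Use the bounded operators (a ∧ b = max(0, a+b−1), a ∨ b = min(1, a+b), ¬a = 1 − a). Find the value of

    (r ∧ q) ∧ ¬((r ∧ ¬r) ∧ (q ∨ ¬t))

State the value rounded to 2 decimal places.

r ∧ q = max(0, a+b−1) on (0.95, 0.46) = 0.41
¬r = 1 − 0.95 = 0.05
r ∧ ¬r = max(0, a+b−1) on (0.95, 0.05) = 0.00
¬t = 1 − 0.34 = 0.66
q ∨ ¬t = min(1, a+b) on (0.46, 0.66) = 1.00
(r ∧ ¬r) ∧ (q ∨ ¬t) = max(0, a+b−1) on (0.00, 1.00) = 0.00
¬((r ∧ ¬r) ∧ (q ∨ ¬t)) = 1 − 0.00 = 1.00
(r ∧ q) ∧ ¬((r ∧ ¬r) ∧ (q ∨ ¬t)) = max(0, a+b−1) on (0.41, 1.00) = 0.41

0.41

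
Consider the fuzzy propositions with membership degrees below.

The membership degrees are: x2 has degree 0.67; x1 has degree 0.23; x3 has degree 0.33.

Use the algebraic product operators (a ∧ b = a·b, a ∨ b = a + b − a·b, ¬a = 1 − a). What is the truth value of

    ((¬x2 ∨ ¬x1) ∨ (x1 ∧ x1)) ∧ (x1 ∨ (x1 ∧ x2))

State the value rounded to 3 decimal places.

¬x2 = 1 − 0.6700 = 0.3300
¬x1 = 1 − 0.2300 = 0.7700
¬x2 ∨ ¬x1 = a + b − a·b on (0.3300, 0.7700) = 0.8459
x1 ∧ x1 = a·b on (0.2300, 0.2300) = 0.0529
(¬x2 ∨ ¬x1) ∨ (x1 ∧ x1) = a + b − a·b on (0.8459, 0.0529) = 0.8541
x1 ∧ x2 = a·b on (0.2300, 0.6700) = 0.1541
x1 ∨ (x1 ∧ x2) = a + b − a·b on (0.2300, 0.1541) = 0.3487
((¬x2 ∨ ¬x1) ∨ (x1 ∧ x1)) ∧ (x1 ∨ (x1 ∧ x2)) = a·b on (0.8541, 0.3487) = 0.2978

0.298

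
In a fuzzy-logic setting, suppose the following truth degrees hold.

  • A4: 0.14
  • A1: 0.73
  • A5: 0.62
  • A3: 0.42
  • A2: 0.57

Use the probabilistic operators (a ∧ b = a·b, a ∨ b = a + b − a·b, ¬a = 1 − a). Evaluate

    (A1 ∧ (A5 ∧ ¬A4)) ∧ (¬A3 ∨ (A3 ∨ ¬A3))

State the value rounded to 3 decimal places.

0.349

¬A4 = 1 − 0.1400 = 0.8600
A5 ∧ ¬A4 = a·b on (0.6200, 0.8600) = 0.5332
A1 ∧ (A5 ∧ ¬A4) = a·b on (0.7300, 0.5332) = 0.3892
¬A3 = 1 − 0.4200 = 0.5800
¬A3 = 1 − 0.4200 = 0.5800
A3 ∨ ¬A3 = a + b − a·b on (0.4200, 0.5800) = 0.7564
¬A3 ∨ (A3 ∨ ¬A3) = a + b − a·b on (0.5800, 0.7564) = 0.8977
(A1 ∧ (A5 ∧ ¬A4)) ∧ (¬A3 ∨ (A3 ∨ ¬A3)) = a·b on (0.3892, 0.8977) = 0.3494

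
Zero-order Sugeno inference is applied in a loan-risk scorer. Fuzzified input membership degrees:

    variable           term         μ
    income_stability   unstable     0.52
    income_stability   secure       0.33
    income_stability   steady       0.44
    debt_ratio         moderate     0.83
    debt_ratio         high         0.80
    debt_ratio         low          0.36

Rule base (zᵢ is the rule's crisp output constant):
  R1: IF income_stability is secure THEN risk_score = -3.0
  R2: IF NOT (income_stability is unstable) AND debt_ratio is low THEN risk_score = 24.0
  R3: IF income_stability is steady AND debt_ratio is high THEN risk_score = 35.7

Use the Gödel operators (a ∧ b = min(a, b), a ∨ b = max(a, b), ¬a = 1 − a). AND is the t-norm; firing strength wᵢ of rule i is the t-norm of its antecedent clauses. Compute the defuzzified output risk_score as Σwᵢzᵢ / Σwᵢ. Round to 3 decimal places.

R1 (z=-3.0): secure=0.33 → w = 0.33
R2 (z=24.0): ¬unstable=1−0.52=0.48, low=0.36; AND[min(a, b)] → w = 0.36
R3 (z=35.7): steady=0.44, high=0.80; AND[min(a, b)] → w = 0.44
Weighted average = (0.33·-3.0 + 0.36·24.0 + 0.44·35.7) / (0.33 + 0.36 + 0.44)
  = 23.3580 / 1.1300 = 20.671

20.671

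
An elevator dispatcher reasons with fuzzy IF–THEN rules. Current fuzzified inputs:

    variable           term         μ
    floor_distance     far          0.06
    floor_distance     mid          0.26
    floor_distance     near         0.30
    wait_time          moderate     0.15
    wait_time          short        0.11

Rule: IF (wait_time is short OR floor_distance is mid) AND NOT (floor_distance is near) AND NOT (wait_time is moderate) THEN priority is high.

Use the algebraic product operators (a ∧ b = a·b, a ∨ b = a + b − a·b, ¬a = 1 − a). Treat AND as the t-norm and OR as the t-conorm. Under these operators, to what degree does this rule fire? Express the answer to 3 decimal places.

0.203

firing strength: (short=0.11 OR mid=0.26) = 0.3414; AND[a·b] with ¬near=1−0.30=0.70, ¬moderate=1−0.15=0.85 → w = 0.2031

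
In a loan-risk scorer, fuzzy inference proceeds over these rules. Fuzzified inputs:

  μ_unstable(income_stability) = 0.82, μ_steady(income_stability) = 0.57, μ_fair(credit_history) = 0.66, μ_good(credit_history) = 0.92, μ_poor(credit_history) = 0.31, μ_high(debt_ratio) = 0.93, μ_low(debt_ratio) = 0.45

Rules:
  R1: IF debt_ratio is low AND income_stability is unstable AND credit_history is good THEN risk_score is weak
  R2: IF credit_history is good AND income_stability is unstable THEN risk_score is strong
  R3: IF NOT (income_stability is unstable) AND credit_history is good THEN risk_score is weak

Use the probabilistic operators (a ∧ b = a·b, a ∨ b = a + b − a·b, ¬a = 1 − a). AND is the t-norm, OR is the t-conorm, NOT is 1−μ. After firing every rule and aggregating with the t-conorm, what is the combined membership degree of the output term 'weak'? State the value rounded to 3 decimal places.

0.449

R1: low=0.45, unstable=0.82, good=0.92; AND[a·b] → w = 0.3395
R2: good=0.92, unstable=0.82; AND[a·b] → w = 0.7544
R3: ¬unstable=1−0.82=0.18, good=0.92; AND[a·b] → w = 0.1656
Rules with consequent 'weak': {R1, R3} → strengths 0.3395, 0.1656
Aggregate via t-conorm [a + b − a·b]: 0.4489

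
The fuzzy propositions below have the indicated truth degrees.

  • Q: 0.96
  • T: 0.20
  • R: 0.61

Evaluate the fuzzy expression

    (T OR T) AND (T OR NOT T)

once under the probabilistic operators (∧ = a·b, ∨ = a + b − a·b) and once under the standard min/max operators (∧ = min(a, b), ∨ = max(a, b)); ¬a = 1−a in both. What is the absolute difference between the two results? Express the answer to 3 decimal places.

Under probabilistic:
  T OR T = a + b − a·b on (0.2000, 0.2000) = 0.3600
  NOT T = 1 − 0.2000 = 0.8000
  T OR NOT T = a + b − a·b on (0.2000, 0.8000) = 0.8400
  (T OR T) AND (T OR NOT T) = a·b on (0.3600, 0.8400) = 0.3024
  → value = 0.3024
Under standard min/max:
  T OR T = max(a, b) on (0.20, 0.20) = 0.20
  NOT T = 1 − 0.20 = 0.80
  T OR NOT T = max(a, b) on (0.20, 0.80) = 0.80
  (T OR T) AND (T OR NOT T) = min(a, b) on (0.20, 0.80) = 0.20
  → value = 0.2000
|0.3024 − 0.2000| = 0.102

0.102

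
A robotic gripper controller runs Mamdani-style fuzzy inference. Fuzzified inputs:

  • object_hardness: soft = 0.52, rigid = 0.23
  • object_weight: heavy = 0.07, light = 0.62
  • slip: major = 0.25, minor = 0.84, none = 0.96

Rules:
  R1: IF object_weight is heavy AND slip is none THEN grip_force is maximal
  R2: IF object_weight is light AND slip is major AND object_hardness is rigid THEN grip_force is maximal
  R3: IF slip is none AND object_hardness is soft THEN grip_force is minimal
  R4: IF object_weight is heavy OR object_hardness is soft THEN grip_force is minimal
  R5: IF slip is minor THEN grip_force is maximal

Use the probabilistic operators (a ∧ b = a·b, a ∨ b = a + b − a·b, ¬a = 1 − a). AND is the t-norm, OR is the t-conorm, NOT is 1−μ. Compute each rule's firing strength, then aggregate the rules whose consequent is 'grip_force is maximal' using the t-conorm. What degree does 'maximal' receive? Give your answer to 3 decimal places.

R1: heavy=0.07, none=0.96; AND[a·b] → w = 0.0672
R2: light=0.62, major=0.25, rigid=0.23; AND[a·b] → w = 0.0357
R3: none=0.96, soft=0.52; AND[a·b] → w = 0.4992
R4: heavy=0.07, soft=0.52; OR[a + b − a·b] → w = 0.5536
R5: minor=0.84 → w = 0.8400
Rules with consequent 'maximal': {R1, R2, R5} → strengths 0.0672, 0.0357, 0.8400
Aggregate via t-conorm [a + b − a·b]: 0.8561

0.856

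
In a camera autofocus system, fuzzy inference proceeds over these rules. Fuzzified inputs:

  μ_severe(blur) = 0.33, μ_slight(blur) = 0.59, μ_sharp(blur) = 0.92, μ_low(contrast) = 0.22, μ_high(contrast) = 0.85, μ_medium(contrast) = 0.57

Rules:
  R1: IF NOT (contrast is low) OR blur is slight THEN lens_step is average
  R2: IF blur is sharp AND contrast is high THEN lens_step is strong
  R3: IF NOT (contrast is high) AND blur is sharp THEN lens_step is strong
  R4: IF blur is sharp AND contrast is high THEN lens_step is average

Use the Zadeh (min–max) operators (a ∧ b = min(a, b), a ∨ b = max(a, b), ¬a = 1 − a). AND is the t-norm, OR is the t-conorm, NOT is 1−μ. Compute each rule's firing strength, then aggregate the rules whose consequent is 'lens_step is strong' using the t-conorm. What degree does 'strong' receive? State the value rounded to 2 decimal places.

0.85

R1: ¬low=1−0.22=0.78, slight=0.59; OR[max(a, b)] → w = 0.78
R2: sharp=0.92, high=0.85; AND[min(a, b)] → w = 0.85
R3: ¬high=1−0.85=0.15, sharp=0.92; AND[min(a, b)] → w = 0.15
R4: sharp=0.92, high=0.85; AND[min(a, b)] → w = 0.85
Rules with consequent 'strong': {R2, R3} → strengths 0.85, 0.15
Aggregate via t-conorm [max(a, b)]: 0.85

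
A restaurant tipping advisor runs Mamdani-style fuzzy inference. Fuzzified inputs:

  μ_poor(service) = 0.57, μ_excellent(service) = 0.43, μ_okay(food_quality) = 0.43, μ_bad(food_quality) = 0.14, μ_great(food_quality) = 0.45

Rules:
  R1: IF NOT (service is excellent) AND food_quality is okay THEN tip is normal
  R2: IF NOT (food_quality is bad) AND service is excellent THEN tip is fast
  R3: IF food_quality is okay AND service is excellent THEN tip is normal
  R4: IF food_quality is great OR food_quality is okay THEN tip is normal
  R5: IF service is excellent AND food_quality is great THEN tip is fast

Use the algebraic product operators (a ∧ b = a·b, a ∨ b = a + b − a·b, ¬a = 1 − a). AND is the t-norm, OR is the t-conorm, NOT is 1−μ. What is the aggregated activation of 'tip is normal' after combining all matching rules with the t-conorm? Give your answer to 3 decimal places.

0.807

R1: ¬excellent=1−0.43=0.57, okay=0.43; AND[a·b] → w = 0.2451
R2: ¬bad=1−0.14=0.86, excellent=0.43; AND[a·b] → w = 0.3698
R3: okay=0.43, excellent=0.43; AND[a·b] → w = 0.1849
R4: great=0.45, okay=0.43; OR[a + b − a·b] → w = 0.6865
R5: excellent=0.43, great=0.45; AND[a·b] → w = 0.1935
Rules with consequent 'normal': {R1, R3, R4} → strengths 0.2451, 0.1849, 0.6865
Aggregate via t-conorm [a + b − a·b]: 0.8071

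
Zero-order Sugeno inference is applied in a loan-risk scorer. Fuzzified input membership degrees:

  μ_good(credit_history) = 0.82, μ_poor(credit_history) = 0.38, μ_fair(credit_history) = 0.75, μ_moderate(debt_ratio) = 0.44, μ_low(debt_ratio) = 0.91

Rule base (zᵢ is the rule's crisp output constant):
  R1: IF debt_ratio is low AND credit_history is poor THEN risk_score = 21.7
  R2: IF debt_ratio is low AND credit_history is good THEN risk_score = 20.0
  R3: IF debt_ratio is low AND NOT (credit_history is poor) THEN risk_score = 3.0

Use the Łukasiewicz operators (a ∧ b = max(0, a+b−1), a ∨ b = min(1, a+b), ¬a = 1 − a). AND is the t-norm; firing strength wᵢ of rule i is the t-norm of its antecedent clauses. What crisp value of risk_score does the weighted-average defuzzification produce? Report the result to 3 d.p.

R1 (z=21.7): low=0.91, poor=0.38; AND[max(0, a+b−1)] → w = 0.29
R2 (z=20.0): low=0.91, good=0.82; AND[max(0, a+b−1)] → w = 0.73
R3 (z=3.0): low=0.91, ¬poor=1−0.38=0.62; AND[max(0, a+b−1)] → w = 0.53
Weighted average = (0.29·21.7 + 0.73·20.0 + 0.53·3.0) / (0.29 + 0.73 + 0.53)
  = 22.4830 / 1.5500 = 14.505

14.505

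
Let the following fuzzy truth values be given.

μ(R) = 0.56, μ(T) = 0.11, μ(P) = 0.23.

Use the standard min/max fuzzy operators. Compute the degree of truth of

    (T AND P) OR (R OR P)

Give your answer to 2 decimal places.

0.56

T AND P = min(a, b) on (0.11, 0.23) = 0.11
R OR P = max(a, b) on (0.56, 0.23) = 0.56
(T AND P) OR (R OR P) = max(a, b) on (0.11, 0.56) = 0.56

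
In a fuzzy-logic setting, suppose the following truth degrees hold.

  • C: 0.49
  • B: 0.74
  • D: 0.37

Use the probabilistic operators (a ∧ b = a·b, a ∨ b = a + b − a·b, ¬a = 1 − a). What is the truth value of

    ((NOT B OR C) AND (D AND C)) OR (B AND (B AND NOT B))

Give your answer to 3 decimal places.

0.239

NOT B = 1 − 0.7400 = 0.2600
NOT B OR C = a + b − a·b on (0.2600, 0.4900) = 0.6226
D AND C = a·b on (0.3700, 0.4900) = 0.1813
(NOT B OR C) AND (D AND C) = a·b on (0.6226, 0.1813) = 0.1129
NOT B = 1 − 0.7400 = 0.2600
B AND NOT B = a·b on (0.7400, 0.2600) = 0.1924
B AND (B AND NOT B) = a·b on (0.7400, 0.1924) = 0.1424
((NOT B OR C) AND (D AND C)) OR (B AND (B AND NOT B)) = a + b − a·b on (0.1129, 0.1424) = 0.2392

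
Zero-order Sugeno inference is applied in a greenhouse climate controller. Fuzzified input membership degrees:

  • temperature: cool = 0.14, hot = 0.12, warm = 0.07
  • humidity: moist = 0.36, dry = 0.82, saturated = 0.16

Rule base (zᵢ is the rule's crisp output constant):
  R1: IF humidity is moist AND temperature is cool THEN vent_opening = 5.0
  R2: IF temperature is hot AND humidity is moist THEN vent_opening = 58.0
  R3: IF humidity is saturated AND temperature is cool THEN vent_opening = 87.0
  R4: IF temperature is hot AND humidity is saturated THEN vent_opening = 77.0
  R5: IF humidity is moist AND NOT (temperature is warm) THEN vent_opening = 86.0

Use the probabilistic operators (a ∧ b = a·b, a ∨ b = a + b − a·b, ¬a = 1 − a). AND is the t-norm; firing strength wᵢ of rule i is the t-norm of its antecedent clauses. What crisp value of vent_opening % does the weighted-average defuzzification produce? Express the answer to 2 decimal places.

74.42

R1 (z=5.0): moist=0.36, cool=0.14; AND[a·b] → w = 0.0504
R2 (z=58.0): hot=0.12, moist=0.36; AND[a·b] → w = 0.0432
R3 (z=87.0): saturated=0.16, cool=0.14; AND[a·b] → w = 0.0224
R4 (z=77.0): hot=0.12, saturated=0.16; AND[a·b] → w = 0.0192
R5 (z=86.0): moist=0.36, ¬warm=1−0.07=0.93; AND[a·b] → w = 0.3348
Weighted average = (0.0504·5.0 + 0.0432·58.0 + 0.0224·87.0 + 0.0192·77.0 + 0.3348·86.0) / (0.0504 + 0.0432 + 0.0224 + 0.0192 + 0.3348)
  = 34.9776 / 0.4700 = 74.42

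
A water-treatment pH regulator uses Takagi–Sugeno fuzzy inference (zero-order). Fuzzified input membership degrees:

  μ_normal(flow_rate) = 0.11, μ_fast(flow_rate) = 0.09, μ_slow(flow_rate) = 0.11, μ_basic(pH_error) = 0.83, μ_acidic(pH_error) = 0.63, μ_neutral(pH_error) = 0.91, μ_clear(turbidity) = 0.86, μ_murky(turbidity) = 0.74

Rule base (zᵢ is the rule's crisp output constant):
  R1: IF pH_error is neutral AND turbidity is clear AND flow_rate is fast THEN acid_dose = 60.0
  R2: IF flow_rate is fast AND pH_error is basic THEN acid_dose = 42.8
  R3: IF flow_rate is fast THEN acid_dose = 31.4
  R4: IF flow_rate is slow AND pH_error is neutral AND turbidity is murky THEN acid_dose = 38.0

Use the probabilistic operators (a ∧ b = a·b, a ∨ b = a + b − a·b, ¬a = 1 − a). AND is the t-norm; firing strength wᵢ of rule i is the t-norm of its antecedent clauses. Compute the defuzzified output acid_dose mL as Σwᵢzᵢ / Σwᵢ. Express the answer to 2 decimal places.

R1 (z=60.0): neutral=0.91, clear=0.86, fast=0.09; AND[a·b] → w = 0.0704
R2 (z=42.8): fast=0.09, basic=0.83; AND[a·b] → w = 0.0747
R3 (z=31.4): fast=0.09 → w = 0.0900
R4 (z=38.0): slow=0.11, neutral=0.91, murky=0.74; AND[a·b] → w = 0.0741
Weighted average = (0.0704·60.0 + 0.0747·42.8 + 0.0900·31.4 + 0.0741·38.0) / (0.0704 + 0.0747 + 0.0900 + 0.0741)
  = 13.0640 / 0.3092 = 42.25

42.25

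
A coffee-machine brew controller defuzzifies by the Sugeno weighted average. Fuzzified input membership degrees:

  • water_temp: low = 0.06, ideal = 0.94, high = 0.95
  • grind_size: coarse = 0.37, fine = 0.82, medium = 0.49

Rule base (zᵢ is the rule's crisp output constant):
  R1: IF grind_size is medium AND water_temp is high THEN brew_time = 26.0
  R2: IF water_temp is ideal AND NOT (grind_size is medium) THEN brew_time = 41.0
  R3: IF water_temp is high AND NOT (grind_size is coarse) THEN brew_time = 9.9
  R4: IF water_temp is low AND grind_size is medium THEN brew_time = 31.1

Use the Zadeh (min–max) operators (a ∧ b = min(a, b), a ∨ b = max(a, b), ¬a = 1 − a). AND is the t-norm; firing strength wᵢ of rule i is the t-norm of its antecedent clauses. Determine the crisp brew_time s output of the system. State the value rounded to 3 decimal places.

24.706

R1 (z=26.0): medium=0.49, high=0.95; AND[min(a, b)] → w = 0.49
R2 (z=41.0): ideal=0.94, ¬medium=1−0.49=0.51; AND[min(a, b)] → w = 0.51
R3 (z=9.9): high=0.95, ¬coarse=1−0.37=0.63; AND[min(a, b)] → w = 0.63
R4 (z=31.1): low=0.06, medium=0.49; AND[min(a, b)] → w = 0.06
Weighted average = (0.49·26.0 + 0.51·41.0 + 0.63·9.9 + 0.06·31.1) / (0.49 + 0.51 + 0.63 + 0.06)
  = 41.7530 / 1.6900 = 24.706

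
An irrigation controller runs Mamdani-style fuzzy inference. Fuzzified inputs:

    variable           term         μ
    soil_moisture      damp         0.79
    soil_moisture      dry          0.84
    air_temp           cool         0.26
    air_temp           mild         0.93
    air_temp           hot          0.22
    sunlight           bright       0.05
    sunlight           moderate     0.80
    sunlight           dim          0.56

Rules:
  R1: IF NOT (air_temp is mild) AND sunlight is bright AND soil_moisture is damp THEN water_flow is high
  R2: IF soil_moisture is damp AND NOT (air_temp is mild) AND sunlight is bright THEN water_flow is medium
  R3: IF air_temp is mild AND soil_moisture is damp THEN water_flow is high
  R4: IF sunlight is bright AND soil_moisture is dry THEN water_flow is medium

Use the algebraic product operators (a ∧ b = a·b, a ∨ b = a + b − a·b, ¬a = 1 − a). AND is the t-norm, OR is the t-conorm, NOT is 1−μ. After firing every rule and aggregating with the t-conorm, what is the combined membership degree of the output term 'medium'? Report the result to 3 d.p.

R1: ¬mild=1−0.93=0.07, bright=0.05, damp=0.79; AND[a·b] → w = 0.0028
R2: damp=0.79, ¬mild=1−0.93=0.07, bright=0.05; AND[a·b] → w = 0.0028
R3: mild=0.93, damp=0.79; AND[a·b] → w = 0.7347
R4: bright=0.05, dry=0.84; AND[a·b] → w = 0.0420
Rules with consequent 'medium': {R2, R4} → strengths 0.0028, 0.0420
Aggregate via t-conorm [a + b − a·b]: 0.0446

0.045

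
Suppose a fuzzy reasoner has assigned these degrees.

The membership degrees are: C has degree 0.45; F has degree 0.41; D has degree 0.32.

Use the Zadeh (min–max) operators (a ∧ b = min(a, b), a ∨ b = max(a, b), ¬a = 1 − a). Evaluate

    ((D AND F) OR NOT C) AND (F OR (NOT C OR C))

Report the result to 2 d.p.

0.55

D AND F = min(a, b) on (0.32, 0.41) = 0.32
NOT C = 1 − 0.45 = 0.55
(D AND F) OR NOT C = max(a, b) on (0.32, 0.55) = 0.55
NOT C = 1 − 0.45 = 0.55
NOT C OR C = max(a, b) on (0.55, 0.45) = 0.55
F OR (NOT C OR C) = max(a, b) on (0.41, 0.55) = 0.55
((D AND F) OR NOT C) AND (F OR (NOT C OR C)) = min(a, b) on (0.55, 0.55) = 0.55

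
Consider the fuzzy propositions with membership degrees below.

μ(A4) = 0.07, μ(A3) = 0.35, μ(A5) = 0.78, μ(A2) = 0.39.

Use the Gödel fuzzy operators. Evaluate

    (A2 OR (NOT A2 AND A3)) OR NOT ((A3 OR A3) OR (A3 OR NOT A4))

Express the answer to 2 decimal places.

NOT A2 = 1 − 0.39 = 0.61
NOT A2 AND A3 = min(a, b) on (0.61, 0.35) = 0.35
A2 OR (NOT A2 AND A3) = max(a, b) on (0.39, 0.35) = 0.39
A3 OR A3 = max(a, b) on (0.35, 0.35) = 0.35
NOT A4 = 1 − 0.07 = 0.93
A3 OR NOT A4 = max(a, b) on (0.35, 0.93) = 0.93
(A3 OR A3) OR (A3 OR NOT A4) = max(a, b) on (0.35, 0.93) = 0.93
NOT ((A3 OR A3) OR (A3 OR NOT A4)) = 1 − 0.93 = 0.07
(A2 OR (NOT A2 AND A3)) OR NOT ((A3 OR A3) OR (A3 OR NOT A4)) = max(a, b) on (0.39, 0.07) = 0.39

0.39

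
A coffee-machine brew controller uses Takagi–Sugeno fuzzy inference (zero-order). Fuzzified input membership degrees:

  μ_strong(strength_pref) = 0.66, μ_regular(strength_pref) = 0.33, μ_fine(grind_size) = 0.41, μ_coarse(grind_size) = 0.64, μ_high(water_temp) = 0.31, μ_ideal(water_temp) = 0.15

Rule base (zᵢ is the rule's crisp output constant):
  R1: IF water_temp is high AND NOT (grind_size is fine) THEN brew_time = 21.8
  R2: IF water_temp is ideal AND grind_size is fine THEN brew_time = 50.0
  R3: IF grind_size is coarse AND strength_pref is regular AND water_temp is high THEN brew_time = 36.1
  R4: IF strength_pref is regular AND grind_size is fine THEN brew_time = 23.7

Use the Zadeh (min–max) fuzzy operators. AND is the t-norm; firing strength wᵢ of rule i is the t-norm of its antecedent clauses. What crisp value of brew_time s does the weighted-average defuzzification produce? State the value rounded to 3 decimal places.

R1 (z=21.8): high=0.31, ¬fine=1−0.41=0.59; AND[min(a, b)] → w = 0.31
R2 (z=50.0): ideal=0.15, fine=0.41; AND[min(a, b)] → w = 0.15
R3 (z=36.1): coarse=0.64, regular=0.33, high=0.31; AND[min(a, b)] → w = 0.31
R4 (z=23.7): regular=0.33, fine=0.41; AND[min(a, b)] → w = 0.33
Weighted average = (0.31·21.8 + 0.15·50.0 + 0.31·36.1 + 0.33·23.7) / (0.31 + 0.15 + 0.31 + 0.33)
  = 33.2700 / 1.1000 = 30.245

30.245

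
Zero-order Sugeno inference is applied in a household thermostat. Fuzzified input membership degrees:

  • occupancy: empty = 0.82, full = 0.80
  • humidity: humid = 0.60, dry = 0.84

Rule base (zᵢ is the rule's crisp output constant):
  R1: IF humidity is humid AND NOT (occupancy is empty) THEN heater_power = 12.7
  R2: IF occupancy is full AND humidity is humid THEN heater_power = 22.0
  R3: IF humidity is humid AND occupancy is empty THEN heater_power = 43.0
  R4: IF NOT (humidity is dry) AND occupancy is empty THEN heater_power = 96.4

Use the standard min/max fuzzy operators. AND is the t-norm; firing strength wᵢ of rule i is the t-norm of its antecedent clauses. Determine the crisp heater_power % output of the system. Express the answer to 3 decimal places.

R1 (z=12.7): humid=0.60, ¬empty=1−0.82=0.18; AND[min(a, b)] → w = 0.18
R2 (z=22.0): full=0.80, humid=0.60; AND[min(a, b)] → w = 0.60
R3 (z=43.0): humid=0.60, empty=0.82; AND[min(a, b)] → w = 0.60
R4 (z=96.4): ¬dry=1−0.84=0.16, empty=0.82; AND[min(a, b)] → w = 0.16
Weighted average = (0.18·12.7 + 0.60·22.0 + 0.60·43.0 + 0.16·96.4) / (0.18 + 0.60 + 0.60 + 0.16)
  = 56.7100 / 1.5400 = 36.825

36.825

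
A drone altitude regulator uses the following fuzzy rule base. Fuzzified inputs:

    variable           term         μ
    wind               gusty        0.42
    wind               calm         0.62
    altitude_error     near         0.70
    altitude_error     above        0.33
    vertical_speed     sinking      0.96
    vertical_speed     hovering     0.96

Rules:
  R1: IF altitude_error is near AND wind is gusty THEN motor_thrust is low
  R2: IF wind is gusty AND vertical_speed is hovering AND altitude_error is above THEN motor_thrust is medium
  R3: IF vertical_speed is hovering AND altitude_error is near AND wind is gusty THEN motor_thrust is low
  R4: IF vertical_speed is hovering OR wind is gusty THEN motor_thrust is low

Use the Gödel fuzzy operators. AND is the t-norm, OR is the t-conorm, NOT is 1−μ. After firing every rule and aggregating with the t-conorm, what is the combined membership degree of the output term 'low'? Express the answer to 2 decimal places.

0.96

R1: near=0.70, gusty=0.42; AND[min(a, b)] → w = 0.42
R2: gusty=0.42, hovering=0.96, above=0.33; AND[min(a, b)] → w = 0.33
R3: hovering=0.96, near=0.70, gusty=0.42; AND[min(a, b)] → w = 0.42
R4: hovering=0.96, gusty=0.42; OR[max(a, b)] → w = 0.96
Rules with consequent 'low': {R1, R3, R4} → strengths 0.42, 0.42, 0.96
Aggregate via t-conorm [max(a, b)]: 0.96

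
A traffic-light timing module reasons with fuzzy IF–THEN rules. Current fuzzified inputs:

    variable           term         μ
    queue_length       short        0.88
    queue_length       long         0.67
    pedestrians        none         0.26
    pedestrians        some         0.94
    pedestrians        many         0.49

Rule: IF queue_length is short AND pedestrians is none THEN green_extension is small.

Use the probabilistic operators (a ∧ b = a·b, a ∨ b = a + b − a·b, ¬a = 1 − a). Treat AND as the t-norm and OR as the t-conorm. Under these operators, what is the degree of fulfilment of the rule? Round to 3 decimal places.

firing strength: short=0.88, none=0.26; AND[a·b] → w = 0.2288

0.229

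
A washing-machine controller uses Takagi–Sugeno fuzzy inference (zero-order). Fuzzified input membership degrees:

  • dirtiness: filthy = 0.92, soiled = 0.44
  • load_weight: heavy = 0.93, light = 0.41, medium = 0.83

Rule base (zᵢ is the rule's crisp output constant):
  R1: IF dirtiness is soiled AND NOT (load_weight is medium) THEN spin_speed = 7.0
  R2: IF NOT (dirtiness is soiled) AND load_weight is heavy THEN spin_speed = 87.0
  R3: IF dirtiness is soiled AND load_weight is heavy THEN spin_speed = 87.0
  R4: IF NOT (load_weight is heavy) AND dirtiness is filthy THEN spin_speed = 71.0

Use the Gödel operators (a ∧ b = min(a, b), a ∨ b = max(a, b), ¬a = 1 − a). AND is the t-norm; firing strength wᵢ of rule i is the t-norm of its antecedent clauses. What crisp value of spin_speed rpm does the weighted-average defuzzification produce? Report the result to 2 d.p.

75.13

R1 (z=7.0): soiled=0.44, ¬medium=1−0.83=0.17; AND[min(a, b)] → w = 0.17
R2 (z=87.0): ¬soiled=1−0.44=0.56, heavy=0.93; AND[min(a, b)] → w = 0.56
R3 (z=87.0): soiled=0.44, heavy=0.93; AND[min(a, b)] → w = 0.44
R4 (z=71.0): ¬heavy=1−0.93=0.07, filthy=0.92; AND[min(a, b)] → w = 0.07
Weighted average = (0.17·7.0 + 0.56·87.0 + 0.44·87.0 + 0.07·71.0) / (0.17 + 0.56 + 0.44 + 0.07)
  = 93.1600 / 1.2400 = 75.13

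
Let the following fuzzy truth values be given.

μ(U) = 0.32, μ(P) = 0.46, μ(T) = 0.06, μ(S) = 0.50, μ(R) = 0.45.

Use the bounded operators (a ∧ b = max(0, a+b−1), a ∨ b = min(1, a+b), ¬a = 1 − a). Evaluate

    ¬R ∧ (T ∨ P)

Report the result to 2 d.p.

¬R = 1 − 0.45 = 0.55
T ∨ P = min(1, a+b) on (0.06, 0.46) = 0.52
¬R ∧ (T ∨ P) = max(0, a+b−1) on (0.55, 0.52) = 0.07

0.07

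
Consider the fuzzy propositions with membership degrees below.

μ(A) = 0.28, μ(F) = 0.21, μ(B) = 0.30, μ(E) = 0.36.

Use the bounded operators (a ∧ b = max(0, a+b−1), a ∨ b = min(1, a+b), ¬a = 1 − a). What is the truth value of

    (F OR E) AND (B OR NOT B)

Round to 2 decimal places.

F OR E = min(1, a+b) on (0.21, 0.36) = 0.57
NOT B = 1 − 0.30 = 0.70
B OR NOT B = min(1, a+b) on (0.30, 0.70) = 1.00
(F OR E) AND (B OR NOT B) = max(0, a+b−1) on (0.57, 1.00) = 0.57

0.57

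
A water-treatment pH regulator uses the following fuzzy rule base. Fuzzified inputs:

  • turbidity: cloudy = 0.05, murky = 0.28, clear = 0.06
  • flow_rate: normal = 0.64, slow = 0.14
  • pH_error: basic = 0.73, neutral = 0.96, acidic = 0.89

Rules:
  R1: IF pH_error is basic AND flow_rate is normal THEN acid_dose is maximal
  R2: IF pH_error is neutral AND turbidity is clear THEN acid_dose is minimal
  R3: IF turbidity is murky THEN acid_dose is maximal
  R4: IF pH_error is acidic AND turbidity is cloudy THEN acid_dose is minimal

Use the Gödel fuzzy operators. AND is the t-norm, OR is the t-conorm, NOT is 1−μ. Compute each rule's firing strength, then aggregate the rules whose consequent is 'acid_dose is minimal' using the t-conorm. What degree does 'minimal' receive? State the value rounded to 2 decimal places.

R1: basic=0.73, normal=0.64; AND[min(a, b)] → w = 0.64
R2: neutral=0.96, clear=0.06; AND[min(a, b)] → w = 0.06
R3: murky=0.28 → w = 0.28
R4: acidic=0.89, cloudy=0.05; AND[min(a, b)] → w = 0.05
Rules with consequent 'minimal': {R2, R4} → strengths 0.06, 0.05
Aggregate via t-conorm [max(a, b)]: 0.06

0.06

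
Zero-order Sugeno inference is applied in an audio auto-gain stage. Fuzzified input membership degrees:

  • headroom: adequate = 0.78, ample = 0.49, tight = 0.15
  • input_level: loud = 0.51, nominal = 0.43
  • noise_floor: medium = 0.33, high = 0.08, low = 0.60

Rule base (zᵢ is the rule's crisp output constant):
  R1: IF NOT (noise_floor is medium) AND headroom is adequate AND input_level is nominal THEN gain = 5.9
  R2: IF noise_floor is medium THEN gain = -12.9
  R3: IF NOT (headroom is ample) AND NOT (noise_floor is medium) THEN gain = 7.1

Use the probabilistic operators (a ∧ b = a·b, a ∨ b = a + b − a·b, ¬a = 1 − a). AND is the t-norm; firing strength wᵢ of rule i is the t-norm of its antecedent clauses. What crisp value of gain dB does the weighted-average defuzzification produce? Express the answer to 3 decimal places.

-0.563

R1 (z=5.9): ¬medium=1−0.33=0.67, adequate=0.78, nominal=0.43; AND[a·b] → w = 0.2247
R2 (z=-12.9): medium=0.33 → w = 0.3300
R3 (z=7.1): ¬ample=1−0.49=0.51, ¬medium=1−0.33=0.67; AND[a·b] → w = 0.3417
Weighted average = (0.2247·5.9 + 0.3300·-12.9 + 0.3417·7.1) / (0.2247 + 0.3300 + 0.3417)
  = -0.5051 / 0.8964 = -0.563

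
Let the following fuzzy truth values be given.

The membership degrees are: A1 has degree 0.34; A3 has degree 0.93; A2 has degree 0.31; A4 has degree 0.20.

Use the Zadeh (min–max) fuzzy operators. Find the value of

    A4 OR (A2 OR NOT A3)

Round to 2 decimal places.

0.31

NOT A3 = 1 − 0.93 = 0.07
A2 OR NOT A3 = max(a, b) on (0.31, 0.07) = 0.31
A4 OR (A2 OR NOT A3) = max(a, b) on (0.20, 0.31) = 0.31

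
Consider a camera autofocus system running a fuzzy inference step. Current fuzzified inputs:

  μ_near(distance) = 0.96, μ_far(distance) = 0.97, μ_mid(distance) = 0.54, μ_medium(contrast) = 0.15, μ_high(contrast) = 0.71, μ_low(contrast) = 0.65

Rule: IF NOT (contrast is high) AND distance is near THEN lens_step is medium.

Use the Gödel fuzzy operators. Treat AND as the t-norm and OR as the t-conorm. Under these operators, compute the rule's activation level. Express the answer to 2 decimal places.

firing strength: ¬high=1−0.71=0.29, near=0.96; AND[min(a, b)] → w = 0.29

0.29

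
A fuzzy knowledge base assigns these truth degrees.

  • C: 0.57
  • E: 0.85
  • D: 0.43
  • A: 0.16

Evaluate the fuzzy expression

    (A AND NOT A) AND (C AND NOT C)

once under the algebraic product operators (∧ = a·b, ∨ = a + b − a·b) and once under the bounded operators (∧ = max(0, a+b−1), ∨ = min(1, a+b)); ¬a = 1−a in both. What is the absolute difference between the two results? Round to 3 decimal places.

Under algebraic product:
  NOT A = 1 − 0.1600 = 0.8400
  A AND NOT A = a·b on (0.1600, 0.8400) = 0.1344
  NOT C = 1 − 0.5700 = 0.4300
  C AND NOT C = a·b on (0.5700, 0.4300) = 0.2451
  (A AND NOT A) AND (C AND NOT C) = a·b on (0.1344, 0.2451) = 0.0329
  → value = 0.0329
Under bounded:
  NOT A = 1 − 0.16 = 0.84
  A AND NOT A = max(0, a+b−1) on (0.16, 0.84) = 0.00
  NOT C = 1 − 0.57 = 0.43
  C AND NOT C = max(0, a+b−1) on (0.57, 0.43) = 0.00
  (A AND NOT A) AND (C AND NOT C) = max(0, a+b−1) on (0.00, 0.00) = 0.00
  → value = 0.0000
|0.0329 − 0.0000| = 0.033

0.033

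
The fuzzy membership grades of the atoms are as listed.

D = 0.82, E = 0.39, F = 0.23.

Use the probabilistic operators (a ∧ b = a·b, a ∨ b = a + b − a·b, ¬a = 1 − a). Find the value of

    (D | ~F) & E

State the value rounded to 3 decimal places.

~F = 1 − 0.2300 = 0.7700
D | ~F = a + b − a·b on (0.8200, 0.7700) = 0.9586
(D | ~F) & E = a·b on (0.9586, 0.3900) = 0.3739

0.374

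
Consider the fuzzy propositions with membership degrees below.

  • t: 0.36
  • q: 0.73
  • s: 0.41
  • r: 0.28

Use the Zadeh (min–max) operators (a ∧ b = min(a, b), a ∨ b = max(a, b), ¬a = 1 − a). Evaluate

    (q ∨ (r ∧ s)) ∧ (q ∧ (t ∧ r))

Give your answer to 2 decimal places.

0.28

r ∧ s = min(a, b) on (0.28, 0.41) = 0.28
q ∨ (r ∧ s) = max(a, b) on (0.73, 0.28) = 0.73
t ∧ r = min(a, b) on (0.36, 0.28) = 0.28
q ∧ (t ∧ r) = min(a, b) on (0.73, 0.28) = 0.28
(q ∨ (r ∧ s)) ∧ (q ∧ (t ∧ r)) = min(a, b) on (0.73, 0.28) = 0.28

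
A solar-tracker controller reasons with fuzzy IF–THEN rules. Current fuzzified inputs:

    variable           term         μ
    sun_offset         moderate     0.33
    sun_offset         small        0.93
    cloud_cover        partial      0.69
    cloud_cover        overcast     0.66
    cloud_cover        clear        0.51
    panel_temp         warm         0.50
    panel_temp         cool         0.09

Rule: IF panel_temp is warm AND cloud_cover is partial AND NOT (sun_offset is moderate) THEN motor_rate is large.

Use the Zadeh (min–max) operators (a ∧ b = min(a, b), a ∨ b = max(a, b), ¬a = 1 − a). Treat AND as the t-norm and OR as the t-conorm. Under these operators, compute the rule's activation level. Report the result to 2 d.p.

0.50

firing strength: warm=0.50, partial=0.69, ¬moderate=1−0.33=0.67; AND[min(a, b)] → w = 0.50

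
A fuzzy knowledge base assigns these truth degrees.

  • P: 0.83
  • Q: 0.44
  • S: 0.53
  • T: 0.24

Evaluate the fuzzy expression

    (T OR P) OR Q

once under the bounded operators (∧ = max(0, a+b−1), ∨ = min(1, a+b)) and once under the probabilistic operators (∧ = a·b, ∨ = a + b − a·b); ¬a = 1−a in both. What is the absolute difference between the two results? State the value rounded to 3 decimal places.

0.072

Under bounded:
  T OR P = min(1, a+b) on (0.24, 0.83) = 1.00
  (T OR P) OR Q = min(1, a+b) on (1.00, 0.44) = 1.00
  → value = 1.0000
Under probabilistic:
  T OR P = a + b − a·b on (0.2400, 0.8300) = 0.8708
  (T OR P) OR Q = a + b − a·b on (0.8708, 0.4400) = 0.9276
  → value = 0.9276
|1.0000 − 0.9276| = 0.072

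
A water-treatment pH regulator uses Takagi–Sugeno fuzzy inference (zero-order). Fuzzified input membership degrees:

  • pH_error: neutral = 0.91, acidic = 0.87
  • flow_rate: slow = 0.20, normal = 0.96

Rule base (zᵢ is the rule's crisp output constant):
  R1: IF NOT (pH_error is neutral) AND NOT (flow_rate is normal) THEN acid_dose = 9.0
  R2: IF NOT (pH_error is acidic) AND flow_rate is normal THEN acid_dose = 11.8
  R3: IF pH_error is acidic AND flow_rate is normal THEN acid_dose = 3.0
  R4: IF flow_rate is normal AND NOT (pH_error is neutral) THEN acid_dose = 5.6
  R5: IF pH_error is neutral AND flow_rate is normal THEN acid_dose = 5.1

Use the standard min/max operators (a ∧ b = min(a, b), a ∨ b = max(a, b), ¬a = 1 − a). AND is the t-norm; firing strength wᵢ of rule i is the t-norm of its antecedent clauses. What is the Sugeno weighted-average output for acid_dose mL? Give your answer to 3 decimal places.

4.730

R1 (z=9.0): ¬neutral=1−0.91=0.09, ¬normal=1−0.96=0.04; AND[min(a, b)] → w = 0.04
R2 (z=11.8): ¬acidic=1−0.87=0.13, normal=0.96; AND[min(a, b)] → w = 0.13
R3 (z=3.0): acidic=0.87, normal=0.96; AND[min(a, b)] → w = 0.87
R4 (z=5.6): normal=0.96, ¬neutral=1−0.91=0.09; AND[min(a, b)] → w = 0.09
R5 (z=5.1): neutral=0.91, normal=0.96; AND[min(a, b)] → w = 0.91
Weighted average = (0.04·9.0 + 0.13·11.8 + 0.87·3.0 + 0.09·5.6 + 0.91·5.1) / (0.04 + 0.13 + 0.87 + 0.09 + 0.91)
  = 9.6490 / 2.0400 = 4.730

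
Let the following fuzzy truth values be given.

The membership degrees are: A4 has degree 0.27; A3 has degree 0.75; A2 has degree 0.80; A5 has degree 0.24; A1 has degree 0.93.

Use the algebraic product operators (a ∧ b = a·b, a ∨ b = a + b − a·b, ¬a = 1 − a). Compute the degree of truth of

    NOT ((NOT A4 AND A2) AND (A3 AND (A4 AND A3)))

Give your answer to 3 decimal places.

0.911

NOT A4 = 1 − 0.2700 = 0.7300
NOT A4 AND A2 = a·b on (0.7300, 0.8000) = 0.5840
A4 AND A3 = a·b on (0.2700, 0.7500) = 0.2025
A3 AND (A4 AND A3) = a·b on (0.7500, 0.2025) = 0.1519
(NOT A4 AND A2) AND (A3 AND (A4 AND A3)) = a·b on (0.5840, 0.1519) = 0.0887
NOT ((NOT A4 AND A2) AND (A3 AND (A4 AND A3))) = 1 − 0.0887 = 0.9113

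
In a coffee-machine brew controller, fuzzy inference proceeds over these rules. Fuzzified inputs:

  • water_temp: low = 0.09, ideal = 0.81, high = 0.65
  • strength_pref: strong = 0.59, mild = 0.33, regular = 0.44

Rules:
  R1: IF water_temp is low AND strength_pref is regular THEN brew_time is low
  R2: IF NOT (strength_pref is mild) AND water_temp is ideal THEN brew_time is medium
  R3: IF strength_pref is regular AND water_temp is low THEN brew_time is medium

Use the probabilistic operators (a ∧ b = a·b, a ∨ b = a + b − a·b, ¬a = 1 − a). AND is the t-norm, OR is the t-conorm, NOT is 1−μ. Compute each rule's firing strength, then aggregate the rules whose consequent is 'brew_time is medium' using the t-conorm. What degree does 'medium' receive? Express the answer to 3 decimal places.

R1: low=0.09, regular=0.44; AND[a·b] → w = 0.0396
R2: ¬mild=1−0.33=0.67, ideal=0.81; AND[a·b] → w = 0.5427
R3: regular=0.44, low=0.09; AND[a·b] → w = 0.0396
Rules with consequent 'medium': {R2, R3} → strengths 0.5427, 0.0396
Aggregate via t-conorm [a + b − a·b]: 0.5608

0.561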